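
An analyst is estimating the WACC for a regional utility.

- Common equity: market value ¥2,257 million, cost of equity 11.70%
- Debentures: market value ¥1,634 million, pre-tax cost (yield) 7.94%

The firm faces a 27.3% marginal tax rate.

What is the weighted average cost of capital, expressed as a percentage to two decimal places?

Total capital V = 2257 + 1634 = 3891.
Equity: weight = 2257/3891 = 0.5801; cost = 11.7%.
Debentures: weight = 1634/3891 = 0.4199; after-tax cost = 7.94% × (1 − 27.3%) = 5.7724%.
WACC = 0.5801 × 11.7000% + 0.4199 × 5.7724% = 9.2107%.

9.21%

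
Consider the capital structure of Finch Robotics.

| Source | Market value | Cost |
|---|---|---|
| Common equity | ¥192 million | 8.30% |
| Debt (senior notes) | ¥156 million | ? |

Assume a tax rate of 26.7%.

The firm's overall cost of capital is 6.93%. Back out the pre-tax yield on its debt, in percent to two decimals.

7.15%

Total capital V = 192 + 156 = 348.
Equity weight = 192/348 = 0.5517.
Senior notes weight = 156/348 = 0.4483.
Equity contribution = 0.5517 × 8.3% = 4.5793%.
Remaining for debt = 6.93% − 4.5793% = 2.3507%.
Rd × (1 − 26.7%) × 0.4483 = 2.3507%  ⇒  Rd = 7.1540%.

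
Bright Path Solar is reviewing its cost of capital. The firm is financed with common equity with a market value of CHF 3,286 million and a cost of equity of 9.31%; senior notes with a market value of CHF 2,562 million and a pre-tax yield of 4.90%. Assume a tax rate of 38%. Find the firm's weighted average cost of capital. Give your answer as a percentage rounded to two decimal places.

6.56%

Total capital V = 3286 + 2562 = 5848.
Equity: weight = 3286/5848 = 0.5619; cost = 9.31%.
Senior notes: weight = 2562/5848 = 0.4381; after-tax cost = 4.9% × (1 − 38%) = 3.0380%.
WACC = 0.5619 × 9.3100% + 0.4381 × 3.0380% = 6.5622%.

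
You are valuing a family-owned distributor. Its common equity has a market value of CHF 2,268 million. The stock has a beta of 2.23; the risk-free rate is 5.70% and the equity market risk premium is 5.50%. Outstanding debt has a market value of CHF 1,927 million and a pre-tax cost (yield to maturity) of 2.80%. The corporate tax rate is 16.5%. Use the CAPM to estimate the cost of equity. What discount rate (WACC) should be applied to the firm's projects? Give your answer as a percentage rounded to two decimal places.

10.79%

Cost of equity via CAPM: Re = 5.7% + 2.23 × 5.5% = 17.9650%.
Total capital V = 2268 + 1927 = 4195.
Equity: weight = 2268/4195 = 0.5406; cost = 17.965%.
Debt: weight = 1927/4195 = 0.4594; after-tax cost = 2.8% × (1 − 16.5%) = 2.3380%.
WACC = 0.5406 × 17.9650% + 0.4594 × 2.3380% = 10.7866%.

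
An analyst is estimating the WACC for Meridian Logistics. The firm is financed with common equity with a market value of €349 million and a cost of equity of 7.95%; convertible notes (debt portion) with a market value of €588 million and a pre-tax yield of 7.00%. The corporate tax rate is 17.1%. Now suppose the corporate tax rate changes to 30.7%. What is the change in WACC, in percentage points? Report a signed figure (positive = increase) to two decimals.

Current WACC:
Total capital V = 349 + 588 = 937.
Equity: weight = 349/937 = 0.3725; cost = 7.95%.
Convertible notes (debt portion): weight = 588/937 = 0.6275; after-tax cost = 7% × (1 − 17.1%) = 5.8030%.
WACC = 0.3725 × 7.9500% + 0.6275 × 5.8030% = 6.6027%.
After the change:
Total capital V = 349 + 588 = 937.
Equity: weight = 349/937 = 0.3725; cost = 7.95%.
Convertible notes (debt portion): weight = 588/937 = 0.6275; after-tax cost = 7% × (1 − 30.7%) = 4.8510%.
WACC = 0.3725 × 7.9500% + 0.6275 × 4.8510% = 6.0053%.
Change in WACC = 6.0053% − 6.6027% = -0.5974 pp.

-0.60 pp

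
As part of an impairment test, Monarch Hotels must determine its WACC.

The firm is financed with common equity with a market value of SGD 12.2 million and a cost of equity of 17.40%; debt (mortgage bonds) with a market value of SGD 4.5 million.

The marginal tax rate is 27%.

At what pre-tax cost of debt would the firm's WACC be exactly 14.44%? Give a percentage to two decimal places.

8.79%

Total capital V = 12.2 + 4.5 = 16.7.
Equity weight = 12.2/16.7 = 0.7305.
Mortgage bonds weight = 4.5/16.7 = 0.2695.
Equity contribution = 0.7305 × 17.4% = 12.7114%.
Remaining for debt = 14.44% − 12.7114% = 1.7286%.
Rd × (1 − 27%) × 0.2695 = 1.7286%  ⇒  Rd = 8.7878%.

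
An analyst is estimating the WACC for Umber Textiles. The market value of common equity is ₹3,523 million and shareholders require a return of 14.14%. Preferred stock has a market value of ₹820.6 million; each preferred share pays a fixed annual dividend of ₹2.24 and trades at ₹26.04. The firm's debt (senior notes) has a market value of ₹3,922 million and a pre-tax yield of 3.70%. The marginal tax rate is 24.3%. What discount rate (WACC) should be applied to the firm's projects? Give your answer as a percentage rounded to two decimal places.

8.21%

Cost of preferred: Rp = 2.24 / 26.04 = 8.6022%.
Total capital V = 3523 + 820.6 + 3922 = 8265.6.
Equity: weight = 3523/8265.6 = 0.4262; cost = 14.14%.
Preferred: weight = 820.6/8265.6 = 0.0993; cost = 8.6022%.
Senior notes: weight = 3922/8265.6 = 0.4745; after-tax cost = 3.7% × (1 − 24.3%) = 2.8009%.
WACC = 0.4262 × 14.1400% + 0.0993 × 8.6022% + 0.4745 × 2.8009% = 8.2098%.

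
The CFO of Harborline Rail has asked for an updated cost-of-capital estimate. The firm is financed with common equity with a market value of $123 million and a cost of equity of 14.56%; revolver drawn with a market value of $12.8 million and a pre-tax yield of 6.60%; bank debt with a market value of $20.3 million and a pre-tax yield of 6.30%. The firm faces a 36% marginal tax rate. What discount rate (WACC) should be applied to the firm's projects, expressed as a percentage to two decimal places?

12.34%

Total capital V = 123 + 12.8 + 20.3 = 156.1.
Equity: weight = 123/156.1 = 0.7880; cost = 14.56%.
Revolver drawn: weight = 12.8/156.1 = 0.0820; after-tax cost = 6.6% × (1 − 36%) = 4.2240%.
Bank debt: weight = 20.3/156.1 = 0.1300; after-tax cost = 6.3% × (1 − 36%) = 4.0320%.
WACC = 0.7880 × 14.5600% + 0.0820 × 4.2240% + 0.1300 × 4.0320% = 12.3433%.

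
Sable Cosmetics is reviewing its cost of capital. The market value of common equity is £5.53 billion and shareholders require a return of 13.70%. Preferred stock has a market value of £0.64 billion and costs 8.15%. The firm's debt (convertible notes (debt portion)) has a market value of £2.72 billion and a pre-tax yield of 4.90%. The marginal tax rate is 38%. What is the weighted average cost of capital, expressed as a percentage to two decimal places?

10.04%

Total capital V = 5.53 + 0.64 + 2.72 = 8.89.
Equity: weight = 5.53/8.89 = 0.6220; cost = 13.7%.
Preferred: weight = 0.64/8.89 = 0.0720; cost = 8.15%.
Convertible notes (debt portion): weight = 2.72/8.89 = 0.3060; after-tax cost = 4.9% × (1 − 38%) = 3.0380%.
WACC = 0.6220 × 13.7000% + 0.0720 × 8.1500% + 0.3060 × 3.0380% = 10.0383%.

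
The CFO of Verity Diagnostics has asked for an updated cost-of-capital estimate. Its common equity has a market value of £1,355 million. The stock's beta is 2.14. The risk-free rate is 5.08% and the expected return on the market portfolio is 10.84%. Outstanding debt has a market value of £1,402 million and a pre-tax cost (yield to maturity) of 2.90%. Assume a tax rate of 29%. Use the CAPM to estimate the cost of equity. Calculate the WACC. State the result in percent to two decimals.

Market risk premium = 10.84% − 5.08% = 5.76%.
Cost of equity via CAPM: Re = 5.08% + 2.14 × 5.76% = 17.4064%.
Total capital V = 1355 + 1402 = 2757.
Equity: weight = 1355/2757 = 0.4915; cost = 17.4064%.
Debt: weight = 1402/2757 = 0.5085; after-tax cost = 2.9% × (1 − 29%) = 2.0590%.
WACC = 0.4915 × 17.4064% + 0.5085 × 2.0590% = 9.6019%.

9.60%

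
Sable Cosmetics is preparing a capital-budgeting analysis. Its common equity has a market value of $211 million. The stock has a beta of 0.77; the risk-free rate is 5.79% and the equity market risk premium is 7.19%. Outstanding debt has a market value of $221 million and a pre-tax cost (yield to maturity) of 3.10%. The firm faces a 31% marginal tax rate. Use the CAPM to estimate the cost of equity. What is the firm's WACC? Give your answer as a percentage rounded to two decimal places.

6.63%

Cost of equity via CAPM: Re = 5.79% + 0.77 × 7.19% = 11.3263%.
Total capital V = 211 + 221 = 432.
Equity: weight = 211/432 = 0.4884; cost = 11.3263%.
Debt: weight = 221/432 = 0.5116; after-tax cost = 3.1% × (1 − 31%) = 2.1390%.
WACC = 0.4884 × 11.3263% + 0.5116 × 2.1390% = 6.6263%.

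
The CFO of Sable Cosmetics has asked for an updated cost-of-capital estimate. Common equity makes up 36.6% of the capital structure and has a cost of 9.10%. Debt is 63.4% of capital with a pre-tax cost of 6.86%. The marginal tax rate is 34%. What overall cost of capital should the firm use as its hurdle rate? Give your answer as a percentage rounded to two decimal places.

6.20%

After-tax cost of debt = 6.86% × (1 − 34%) = 4.5276%.
WACC = 0.366 × 9.1000% + 0.634 × 4.5276% = 6.2011%.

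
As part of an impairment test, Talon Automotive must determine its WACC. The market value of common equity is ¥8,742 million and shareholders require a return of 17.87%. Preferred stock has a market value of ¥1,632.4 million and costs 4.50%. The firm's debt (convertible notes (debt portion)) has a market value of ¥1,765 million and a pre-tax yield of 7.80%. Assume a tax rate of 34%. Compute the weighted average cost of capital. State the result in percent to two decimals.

14.22%

Total capital V = 8742 + 1632.4 + 1765 = 12139.4.
Equity: weight = 8742/12139.4 = 0.7201; cost = 17.87%.
Preferred: weight = 1632.4/12139.4 = 0.1345; cost = 4.5%.
Convertible notes (debt portion): weight = 1765/12139.4 = 0.1454; after-tax cost = 7.8% × (1 − 34%) = 5.1480%.
WACC = 0.7201 × 17.8700% + 0.1345 × 4.5000% + 0.1454 × 5.1480% = 14.2224%.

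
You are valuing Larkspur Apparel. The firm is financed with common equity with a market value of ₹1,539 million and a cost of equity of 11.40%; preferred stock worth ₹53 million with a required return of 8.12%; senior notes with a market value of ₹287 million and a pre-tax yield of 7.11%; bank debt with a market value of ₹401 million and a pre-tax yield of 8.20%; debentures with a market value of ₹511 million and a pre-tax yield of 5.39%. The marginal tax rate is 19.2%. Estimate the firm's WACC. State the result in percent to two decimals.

8.78%

Total capital V = 1539 + 53 + 287 + 401 + 511 = 2791.
Equity: weight = 1539/2791 = 0.5514; cost = 11.4%.
Preferred: weight = 53/2791 = 0.0190; cost = 8.12%.
Senior notes: weight = 287/2791 = 0.1028; after-tax cost = 7.11% × (1 − 19.2%) = 5.7449%.
Bank debt: weight = 401/2791 = 0.1437; after-tax cost = 8.2% × (1 − 19.2%) = 6.6256%.
Debentures: weight = 511/2791 = 0.1831; after-tax cost = 5.39% × (1 − 19.2%) = 4.3551%.
WACC = 0.5514 × 11.4000% + 0.0190 × 8.1200% + 0.1028 × 5.7449% + 0.1437 × 6.6256% + 0.1831 × 4.3551% = 8.7804%.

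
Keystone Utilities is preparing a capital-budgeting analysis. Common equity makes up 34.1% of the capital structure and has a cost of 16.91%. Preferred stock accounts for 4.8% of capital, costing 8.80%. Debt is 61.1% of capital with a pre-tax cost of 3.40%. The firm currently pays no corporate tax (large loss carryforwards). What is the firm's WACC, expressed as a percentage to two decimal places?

After-tax cost of debt = 3.4% × (1 − 0%) = 3.4000%.
WACC = 0.341 × 16.9100% + 0.048 × 8.8000% + 0.611 × 3.4000% = 8.2661%.

8.27%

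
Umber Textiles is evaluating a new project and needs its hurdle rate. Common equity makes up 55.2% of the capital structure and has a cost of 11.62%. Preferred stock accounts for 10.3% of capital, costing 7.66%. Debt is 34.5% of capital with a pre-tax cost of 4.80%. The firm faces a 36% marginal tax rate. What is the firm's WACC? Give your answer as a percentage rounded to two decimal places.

After-tax cost of debt = 4.8% × (1 − 36%) = 3.0720%.
WACC = 0.552 × 11.6200% + 0.103 × 7.6600% + 0.345 × 3.0720% = 8.2631%.

8.26%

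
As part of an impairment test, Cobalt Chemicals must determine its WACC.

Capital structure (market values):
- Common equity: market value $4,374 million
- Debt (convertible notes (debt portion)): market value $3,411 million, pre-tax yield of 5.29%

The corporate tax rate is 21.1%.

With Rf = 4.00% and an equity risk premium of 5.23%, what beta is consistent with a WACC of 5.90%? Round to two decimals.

0.62

Total capital V = 4374 + 3411 = 7785.
Equity weight = 4374/7785 = 0.5618.
Convertible notes (debt portion) weight = 3411/7785 = 0.4382.
Debt contribution = 0.4382 × 5.29% × (1 − 21.1%) = 1.8288%.
Required equity contribution = 5.9% − 1.8288% = 4.0712%  ⇒  Re = 7.2461%.
CAPM: 7.2461% = 4.0% + β × 5.23%  ⇒  β = 0.6207.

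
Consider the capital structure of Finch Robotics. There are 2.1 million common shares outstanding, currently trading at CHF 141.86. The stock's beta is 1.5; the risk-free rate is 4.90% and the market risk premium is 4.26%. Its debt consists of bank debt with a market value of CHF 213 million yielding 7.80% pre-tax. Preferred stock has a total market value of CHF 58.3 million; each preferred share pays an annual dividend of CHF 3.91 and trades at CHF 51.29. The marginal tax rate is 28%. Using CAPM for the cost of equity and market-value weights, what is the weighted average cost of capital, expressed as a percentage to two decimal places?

8.79%

Cost of equity via CAPM: Re = 4.9% + 1.5 × 4.26% = 11.2900%.
Cost of preferred: Rp = 3.91 / 51.29 = 7.6233%.
Market value of equity E = 141.86 × 2.1m = 297.906m.
Total capital V = 297.906 + 58.3 + 213 = 569.206.
Equity: weight = 297.906/569.206 = 0.5234; cost = 11.29%.
Preferred: weight = 58.3/569.206 = 0.1024; cost = 7.6233%.
Bank debt: weight = 213/569.206 = 0.3742; after-tax cost = 7.8% × (1 − 28%) = 5.6160%.
WACC = 0.5234 × 11.2900% + 0.1024 × 7.6233% + 0.3742 × 5.6160% = 8.7912%.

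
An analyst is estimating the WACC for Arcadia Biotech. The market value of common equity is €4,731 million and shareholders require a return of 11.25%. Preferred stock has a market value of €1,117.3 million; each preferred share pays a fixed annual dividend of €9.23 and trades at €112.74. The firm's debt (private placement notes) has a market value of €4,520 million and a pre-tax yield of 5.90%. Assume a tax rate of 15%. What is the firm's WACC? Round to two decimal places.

Cost of preferred: Rp = 9.23 / 112.74 = 8.1870%.
Total capital V = 4731 + 1117.3 + 4520 = 10368.3.
Equity: weight = 4731/10368.3 = 0.4563; cost = 11.25%.
Preferred: weight = 1117.3/10368.3 = 0.1078; cost = 8.187%.
Private placement notes: weight = 4520/10368.3 = 0.4359; after-tax cost = 5.9% × (1 − 15%) = 5.0150%.
WACC = 0.4563 × 11.2500% + 0.1078 × 8.1870% + 0.4359 × 5.0150% = 8.2018%.

8.20%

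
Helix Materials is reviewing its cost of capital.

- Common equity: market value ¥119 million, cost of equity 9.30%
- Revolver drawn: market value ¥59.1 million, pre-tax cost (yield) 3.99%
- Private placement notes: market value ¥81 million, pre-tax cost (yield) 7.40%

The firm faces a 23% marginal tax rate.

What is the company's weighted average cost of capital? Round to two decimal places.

6.75%

Total capital V = 119 + 59.1 + 81 = 259.1.
Equity: weight = 119/259.1 = 0.4593; cost = 9.3%.
Revolver drawn: weight = 59.1/259.1 = 0.2281; after-tax cost = 3.99% × (1 − 23%) = 3.0723%.
Private placement notes: weight = 81/259.1 = 0.3126; after-tax cost = 7.4% × (1 − 23%) = 5.6980%.
WACC = 0.4593 × 9.3000% + 0.2281 × 3.0723% + 0.3126 × 5.6980% = 6.7534%.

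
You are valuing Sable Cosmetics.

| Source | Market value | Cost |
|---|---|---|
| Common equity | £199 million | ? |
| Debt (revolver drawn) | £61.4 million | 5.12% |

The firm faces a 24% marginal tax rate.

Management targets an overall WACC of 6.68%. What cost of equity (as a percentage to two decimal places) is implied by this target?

7.54%

Total capital V = 199 + 61.4 = 260.4.
Equity weight = 199/260.4 = 0.7642.
Revolver drawn weight = 61.4/260.4 = 0.2358.
Debt contribution = 0.2358 × 5.12% × (1 − 24%) = 0.9175%.
Required equity contribution = 6.68% − 0.9175% = 5.7625%.
Re = 5.7625% / 0.7642 = 7.5405%.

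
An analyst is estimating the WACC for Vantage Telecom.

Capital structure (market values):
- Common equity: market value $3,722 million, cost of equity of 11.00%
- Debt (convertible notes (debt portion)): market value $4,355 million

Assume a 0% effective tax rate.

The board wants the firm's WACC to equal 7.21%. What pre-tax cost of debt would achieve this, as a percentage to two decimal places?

Total capital V = 3722 + 4355 = 8077.
Equity weight = 3722/8077 = 0.4608.
Convertible notes (debt portion) weight = 4355/8077 = 0.5392.
Equity contribution = 0.4608 × 11% = 5.0690%.
Remaining for debt = 7.21% − 5.0690% = 2.1410%.
Rd × (1 − 0%) × 0.5392 = 2.1410%  ⇒  Rd = 3.9709%.

3.97%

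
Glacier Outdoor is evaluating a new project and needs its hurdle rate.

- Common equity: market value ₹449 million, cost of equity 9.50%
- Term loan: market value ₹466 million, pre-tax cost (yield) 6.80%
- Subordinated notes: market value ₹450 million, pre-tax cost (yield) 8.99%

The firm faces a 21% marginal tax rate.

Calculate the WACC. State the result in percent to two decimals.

Total capital V = 449 + 466 + 450 = 1365.
Equity: weight = 449/1365 = 0.3289; cost = 9.5%.
Term loan: weight = 466/1365 = 0.3414; after-tax cost = 6.8% × (1 − 21%) = 5.3720%.
Subordinated notes: weight = 450/1365 = 0.3297; after-tax cost = 8.99% × (1 − 21%) = 7.1021%.
WACC = 0.3289 × 9.5000% + 0.3414 × 5.3720% + 0.3297 × 7.1021% = 7.3002%.

7.30%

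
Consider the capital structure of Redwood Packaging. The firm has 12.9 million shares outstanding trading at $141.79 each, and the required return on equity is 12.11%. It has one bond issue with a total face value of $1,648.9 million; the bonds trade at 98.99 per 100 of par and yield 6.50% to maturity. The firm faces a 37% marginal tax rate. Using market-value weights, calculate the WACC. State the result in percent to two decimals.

Market value of equity E = 141.79 × 12.9m = 1829.091m. Market value of debt D = 1648.9m × 98.99/100 = 1632.24611m.
Total capital V = 1829.091 + 1632.24611 = 3461.33711.
Equity: weight = 1829.091/3461.33711 = 0.5284; cost = 12.11%.
Bonds outstanding: weight = 1632.24611/3461.33711 = 0.4716; after-tax cost = 6.5% × (1 − 37%) = 4.0950%.
WACC = 0.5284 × 12.1100% + 0.4716 × 4.0950% = 8.3304%.

8.33%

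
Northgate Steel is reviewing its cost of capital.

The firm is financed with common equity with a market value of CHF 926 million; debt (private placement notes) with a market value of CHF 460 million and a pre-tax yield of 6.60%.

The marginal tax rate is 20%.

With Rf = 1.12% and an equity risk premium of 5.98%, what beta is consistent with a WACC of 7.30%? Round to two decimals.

Total capital V = 926 + 460 = 1386.
Equity weight = 926/1386 = 0.6681.
Private placement notes weight = 460/1386 = 0.3319.
Debt contribution = 0.3319 × 6.6% × (1 − 20%) = 1.7524%.
Required equity contribution = 7.3% − 1.7524% = 5.5476%  ⇒  Re = 8.3035%.
CAPM: 8.3035% = 1.12% + β × 5.98%  ⇒  β = 1.2012.

1.20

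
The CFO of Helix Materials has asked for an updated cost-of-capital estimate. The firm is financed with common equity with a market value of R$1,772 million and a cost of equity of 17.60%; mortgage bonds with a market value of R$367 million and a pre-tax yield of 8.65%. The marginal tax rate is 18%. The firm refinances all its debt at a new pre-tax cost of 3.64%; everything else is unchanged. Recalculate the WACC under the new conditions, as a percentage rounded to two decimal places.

15.09%

After the change:
Total capital V = 1772 + 367 = 2139.
Equity: weight = 1772/2139 = 0.8284; cost = 17.6%.
Mortgage bonds: weight = 367/2139 = 0.1716; after-tax cost = 3.64% × (1 − 18%) = 2.9848%.
WACC = 0.8284 × 17.6000% + 0.1716 × 2.9848% = 15.0924%.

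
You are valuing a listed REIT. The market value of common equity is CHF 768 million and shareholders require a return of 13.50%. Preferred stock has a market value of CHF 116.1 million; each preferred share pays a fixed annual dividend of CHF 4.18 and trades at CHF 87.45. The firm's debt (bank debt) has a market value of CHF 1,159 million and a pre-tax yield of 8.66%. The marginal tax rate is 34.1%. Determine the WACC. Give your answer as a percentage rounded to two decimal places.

8.58%

Cost of preferred: Rp = 4.18 / 87.45 = 4.7799%.
Total capital V = 768 + 116.1 + 1159 = 2043.1.
Equity: weight = 768/2043.1 = 0.3759; cost = 13.5%.
Preferred: weight = 116.1/2043.1 = 0.0568; cost = 4.7799%.
Bank debt: weight = 1159/2043.1 = 0.5673; after-tax cost = 8.66% × (1 − 34.1%) = 5.7069%.
WACC = 0.3759 × 13.5000% + 0.0568 × 4.7799% + 0.5673 × 5.7069% = 8.5837%.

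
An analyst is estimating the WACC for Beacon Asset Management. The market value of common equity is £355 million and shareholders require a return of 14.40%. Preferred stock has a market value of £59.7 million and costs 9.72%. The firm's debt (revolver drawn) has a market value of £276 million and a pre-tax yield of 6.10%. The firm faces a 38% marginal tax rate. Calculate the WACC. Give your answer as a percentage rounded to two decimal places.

9.75%

Total capital V = 355 + 59.7 + 276 = 690.7.
Equity: weight = 355/690.7 = 0.5140; cost = 14.4%.
Preferred: weight = 59.7/690.7 = 0.0864; cost = 9.72%.
Revolver drawn: weight = 276/690.7 = 0.3996; after-tax cost = 6.1% × (1 − 38%) = 3.7820%.
WACC = 0.5140 × 14.4000% + 0.0864 × 9.7200% + 0.3996 × 3.7820% = 9.7526%.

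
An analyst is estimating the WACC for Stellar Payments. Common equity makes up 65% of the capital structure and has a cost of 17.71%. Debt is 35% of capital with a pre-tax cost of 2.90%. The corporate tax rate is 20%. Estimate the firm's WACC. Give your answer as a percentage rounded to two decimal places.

After-tax cost of debt = 2.9% × (1 − 20%) = 2.3200%.
WACC = 0.650 × 17.7100% + 0.350 × 2.3200% = 12.3235%.

12.32%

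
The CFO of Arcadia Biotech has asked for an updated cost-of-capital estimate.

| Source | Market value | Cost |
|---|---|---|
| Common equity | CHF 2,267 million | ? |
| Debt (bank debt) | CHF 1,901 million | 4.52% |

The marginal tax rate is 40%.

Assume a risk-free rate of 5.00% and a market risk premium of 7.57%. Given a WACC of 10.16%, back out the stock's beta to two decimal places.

1.51

Total capital V = 2267 + 1901 = 4168.
Equity weight = 2267/4168 = 0.5439.
Bank debt weight = 1901/4168 = 0.4561.
Debt contribution = 0.4561 × 4.52% × (1 − 40%) = 1.2369%.
Required equity contribution = 10.16% − 1.2369% = 8.9231%  ⇒  Re = 16.4055%.
CAPM: 16.4055% = 5.0% + β × 7.57%  ⇒  β = 1.5067.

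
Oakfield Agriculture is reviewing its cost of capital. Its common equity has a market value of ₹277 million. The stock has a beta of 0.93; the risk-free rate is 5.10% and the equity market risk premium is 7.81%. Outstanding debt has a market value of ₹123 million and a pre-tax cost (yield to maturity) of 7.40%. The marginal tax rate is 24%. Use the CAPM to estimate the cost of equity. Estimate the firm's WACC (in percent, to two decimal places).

10.29%

Cost of equity via CAPM: Re = 5.1% + 0.93 × 7.81% = 12.3633%.
Total capital V = 277 + 123 = 400.
Equity: weight = 277/400 = 0.6925; cost = 12.3633%.
Debt: weight = 123/400 = 0.3075; after-tax cost = 7.4% × (1 − 24%) = 5.6240%.
WACC = 0.6925 × 12.3633% + 0.3075 × 5.6240% = 10.2910%.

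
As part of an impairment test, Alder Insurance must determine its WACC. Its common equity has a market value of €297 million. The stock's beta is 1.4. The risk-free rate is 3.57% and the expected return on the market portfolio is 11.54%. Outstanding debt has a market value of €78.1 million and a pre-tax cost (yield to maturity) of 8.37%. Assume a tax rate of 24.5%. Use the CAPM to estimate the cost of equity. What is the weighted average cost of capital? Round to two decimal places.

12.98%

Market risk premium = 11.54% − 3.57% = 7.97%.
Cost of equity via CAPM: Re = 3.57% + 1.4 × 7.97% = 14.7280%.
Total capital V = 297 + 78.1 = 375.1.
Equity: weight = 297/375.1 = 0.7918; cost = 14.728%.
Debt: weight = 78.1/375.1 = 0.2082; after-tax cost = 8.37% × (1 − 24.5%) = 6.3193%.
WACC = 0.7918 × 14.7280% + 0.2082 × 6.3193% = 12.9772%.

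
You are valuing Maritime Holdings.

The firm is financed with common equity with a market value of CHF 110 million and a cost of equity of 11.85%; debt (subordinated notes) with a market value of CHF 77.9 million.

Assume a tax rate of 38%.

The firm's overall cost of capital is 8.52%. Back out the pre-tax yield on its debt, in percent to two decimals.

6.16%

Total capital V = 110 + 77.9 = 187.9.
Equity weight = 110/187.9 = 0.5854.
Subordinated notes weight = 77.9/187.9 = 0.4146.
Equity contribution = 0.5854 × 11.85% = 6.9372%.
Remaining for debt = 8.52% − 6.9372% = 1.5828%.
Rd × (1 − 38%) × 0.4146 = 1.5828%  ⇒  Rd = 6.1578%.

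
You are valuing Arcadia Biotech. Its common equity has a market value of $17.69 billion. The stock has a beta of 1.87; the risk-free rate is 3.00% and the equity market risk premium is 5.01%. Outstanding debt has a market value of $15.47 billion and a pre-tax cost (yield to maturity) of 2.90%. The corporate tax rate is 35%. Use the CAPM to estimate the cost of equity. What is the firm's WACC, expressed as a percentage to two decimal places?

Cost of equity via CAPM: Re = 3.0% + 1.87 × 5.01% = 12.3687%.
Total capital V = 17.69 + 15.47 = 33.16.
Equity: weight = 17.69/33.16 = 0.5335; cost = 12.3687%.
Debt: weight = 15.47/33.16 = 0.4665; after-tax cost = 2.9% × (1 − 35%) = 1.8850%.
WACC = 0.5335 × 12.3687% + 0.4665 × 1.8850% = 7.4778%.

7.48%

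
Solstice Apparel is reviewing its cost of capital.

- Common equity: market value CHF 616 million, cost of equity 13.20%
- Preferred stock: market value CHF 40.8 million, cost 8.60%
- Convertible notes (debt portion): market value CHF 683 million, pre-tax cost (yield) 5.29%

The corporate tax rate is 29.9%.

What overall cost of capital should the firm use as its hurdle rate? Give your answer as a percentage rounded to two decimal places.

Total capital V = 616 + 40.8 + 683 = 1339.8.
Equity: weight = 616/1339.8 = 0.4598; cost = 13.2%.
Preferred: weight = 40.8/1339.8 = 0.0305; cost = 8.6%.
Convertible notes (debt portion): weight = 683/1339.8 = 0.5098; after-tax cost = 5.29% × (1 − 29.9%) = 3.7083%.
WACC = 0.4598 × 13.2000% + 0.0305 × 8.6000% + 0.5098 × 3.7083% = 8.2213%.

8.22%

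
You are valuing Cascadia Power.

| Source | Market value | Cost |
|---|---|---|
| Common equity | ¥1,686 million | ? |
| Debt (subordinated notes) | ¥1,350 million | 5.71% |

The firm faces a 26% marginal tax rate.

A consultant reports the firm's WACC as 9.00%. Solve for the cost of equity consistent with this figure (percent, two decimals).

12.82%

Total capital V = 1686 + 1350 = 3036.
Equity weight = 1686/3036 = 0.5553.
Subordinated notes weight = 1350/3036 = 0.4447.
Debt contribution = 0.4447 × 5.71% × (1 − 26%) = 1.8789%.
Required equity contribution = 9.0% − 1.8789% = 7.1211%.
Re = 7.1211% / 0.5553 = 12.8231%.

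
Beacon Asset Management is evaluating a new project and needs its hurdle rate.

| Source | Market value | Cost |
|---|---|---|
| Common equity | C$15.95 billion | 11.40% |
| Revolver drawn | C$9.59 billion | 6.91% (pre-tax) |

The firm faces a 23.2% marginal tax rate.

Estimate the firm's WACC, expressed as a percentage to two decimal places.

9.11%

Total capital V = 15.95 + 9.59 = 25.54.
Equity: weight = 15.95/25.54 = 0.6245; cost = 11.4%.
Revolver drawn: weight = 9.59/25.54 = 0.3755; after-tax cost = 6.91% × (1 − 23.2%) = 5.3069%.
WACC = 0.6245 × 11.4000% + 0.3755 × 5.3069% = 9.1121%.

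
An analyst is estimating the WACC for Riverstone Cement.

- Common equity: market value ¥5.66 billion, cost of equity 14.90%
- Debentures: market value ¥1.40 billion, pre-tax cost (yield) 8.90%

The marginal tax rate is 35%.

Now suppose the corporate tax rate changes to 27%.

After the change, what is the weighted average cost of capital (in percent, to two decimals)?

After the change:
Total capital V = 5.66 + 1.4 = 7.06.
Equity: weight = 5.66/7.06 = 0.8017; cost = 14.9%.
Debentures: weight = 1.4/7.06 = 0.1983; after-tax cost = 8.9% × (1 − 27%) = 6.4970%.
WACC = 0.8017 × 14.9000% + 0.1983 × 6.4970% = 13.2337%.

13.23%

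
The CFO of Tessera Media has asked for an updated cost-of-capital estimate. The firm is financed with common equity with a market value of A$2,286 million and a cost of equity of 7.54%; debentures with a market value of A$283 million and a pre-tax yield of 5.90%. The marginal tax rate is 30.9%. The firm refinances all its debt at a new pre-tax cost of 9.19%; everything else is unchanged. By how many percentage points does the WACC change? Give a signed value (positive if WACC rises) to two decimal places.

Current WACC:
Total capital V = 2286 + 283 = 2569.
Equity: weight = 2286/2569 = 0.8898; cost = 7.54%.
Debentures: weight = 283/2569 = 0.1102; after-tax cost = 5.9% × (1 − 30.9%) = 4.0769%.
WACC = 0.8898 × 7.5400% + 0.1102 × 4.0769% = 7.1585%.
After the change:
Total capital V = 2286 + 283 = 2569.
Equity: weight = 2286/2569 = 0.8898; cost = 7.54%.
Debentures: weight = 283/2569 = 0.1102; after-tax cost = 9.19% × (1 − 30.9%) = 6.3503%.
WACC = 0.8898 × 7.5400% + 0.1102 × 6.3503% = 7.4089%.
Change in WACC = 7.4089% − 7.1585% = 0.2504 pp.

+0.25 pp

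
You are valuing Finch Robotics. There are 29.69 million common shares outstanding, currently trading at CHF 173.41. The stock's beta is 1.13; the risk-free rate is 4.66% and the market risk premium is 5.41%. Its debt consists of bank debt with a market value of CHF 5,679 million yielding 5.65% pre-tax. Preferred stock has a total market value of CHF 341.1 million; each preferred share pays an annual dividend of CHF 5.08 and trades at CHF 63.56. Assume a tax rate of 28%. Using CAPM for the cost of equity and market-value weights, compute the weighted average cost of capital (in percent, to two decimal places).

7.28%

Cost of equity via CAPM: Re = 4.66% + 1.13 × 5.41% = 10.7733%.
Cost of preferred: Rp = 5.08 / 63.56 = 7.9924%.
Market value of equity E = 173.41 × 29.69m = 5148.5429m.
Total capital V = 5148.5429 + 341.1 + 5679 = 11168.6429.
Equity: weight = 5148.5429/11168.6429 = 0.4610; cost = 10.7733%.
Preferred: weight = 341.1/11168.6429 = 0.0305; cost = 7.9924%.
Bank debt: weight = 5679/11168.6429 = 0.5085; after-tax cost = 5.65% × (1 − 28%) = 4.0680%.
WACC = 0.4610 × 10.7733% + 0.0305 × 7.9924% + 0.5085 × 4.0680% = 7.2789%.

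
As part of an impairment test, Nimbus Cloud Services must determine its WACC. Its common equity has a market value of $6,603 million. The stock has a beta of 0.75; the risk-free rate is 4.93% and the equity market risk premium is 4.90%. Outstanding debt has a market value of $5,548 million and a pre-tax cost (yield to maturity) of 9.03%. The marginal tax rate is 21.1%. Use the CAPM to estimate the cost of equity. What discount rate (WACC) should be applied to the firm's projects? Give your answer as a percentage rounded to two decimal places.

Cost of equity via CAPM: Re = 4.93% + 0.75 × 4.9% = 8.6050%.
Total capital V = 6603 + 5548 = 12151.
Equity: weight = 6603/12151 = 0.5434; cost = 8.605%.
Debt: weight = 5548/12151 = 0.4566; after-tax cost = 9.03% × (1 − 21.1%) = 7.1247%.
WACC = 0.5434 × 8.6050% + 0.4566 × 7.1247% = 7.9291%.

7.93%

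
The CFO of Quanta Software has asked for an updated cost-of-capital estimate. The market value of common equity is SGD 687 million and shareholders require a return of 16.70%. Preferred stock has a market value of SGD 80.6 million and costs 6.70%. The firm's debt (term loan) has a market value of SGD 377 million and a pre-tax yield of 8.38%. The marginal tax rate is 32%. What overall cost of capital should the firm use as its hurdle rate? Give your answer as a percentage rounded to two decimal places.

12.37%

Total capital V = 687 + 80.6 + 377 = 1144.6.
Equity: weight = 687/1144.6 = 0.6002; cost = 16.7%.
Preferred: weight = 80.6/1144.6 = 0.0704; cost = 6.7%.
Term loan: weight = 377/1144.6 = 0.3294; after-tax cost = 8.38% × (1 − 32%) = 5.6984%.
WACC = 0.6002 × 16.7000% + 0.0704 × 6.7000% + 0.3294 × 5.6984% = 12.3722%.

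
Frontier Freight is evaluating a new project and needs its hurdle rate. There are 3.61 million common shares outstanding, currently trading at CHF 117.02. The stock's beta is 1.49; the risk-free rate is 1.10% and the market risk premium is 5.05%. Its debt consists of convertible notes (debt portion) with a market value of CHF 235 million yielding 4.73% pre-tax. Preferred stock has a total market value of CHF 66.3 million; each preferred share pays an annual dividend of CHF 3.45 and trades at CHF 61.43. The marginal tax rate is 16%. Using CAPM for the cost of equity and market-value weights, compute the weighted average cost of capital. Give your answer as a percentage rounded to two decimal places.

Cost of equity via CAPM: Re = 1.1% + 1.49 × 5.05% = 8.6245%.
Cost of preferred: Rp = 3.45 / 61.43 = 5.6161%.
Market value of equity E = 117.02 × 3.61m = 422.4422m.
Total capital V = 422.4422 + 66.3 + 235 = 723.7422.
Equity: weight = 422.4422/723.7422 = 0.5837; cost = 8.6245%.
Preferred: weight = 66.3/723.7422 = 0.0916; cost = 5.6161%.
Convertible notes (debt portion): weight = 235/723.7422 = 0.3247; after-tax cost = 4.73% × (1 − 16%) = 3.9732%.
WACC = 0.5837 × 8.6245% + 0.0916 × 5.6161% + 0.3247 × 3.9732% = 6.8386%.

6.84%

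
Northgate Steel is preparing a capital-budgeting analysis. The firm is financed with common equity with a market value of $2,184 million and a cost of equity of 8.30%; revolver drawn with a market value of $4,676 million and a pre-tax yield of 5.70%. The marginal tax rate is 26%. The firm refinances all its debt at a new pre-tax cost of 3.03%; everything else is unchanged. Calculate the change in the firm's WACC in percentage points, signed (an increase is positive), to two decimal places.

Current WACC:
Total capital V = 2184 + 4676 = 6860.
Equity: weight = 2184/6860 = 0.3184; cost = 8.3%.
Revolver drawn: weight = 4676/6860 = 0.6816; after-tax cost = 5.7% × (1 − 26%) = 4.2180%.
WACC = 0.3184 × 8.3000% + 0.6816 × 4.2180% = 5.5176%.
After the change:
Total capital V = 2184 + 4676 = 6860.
Equity: weight = 2184/6860 = 0.3184; cost = 8.3%.
Revolver drawn: weight = 4676/6860 = 0.6816; after-tax cost = 3.03% × (1 − 26%) = 2.2422%.
WACC = 0.3184 × 8.3000% + 0.6816 × 2.2422% = 4.1708%.
Change in WACC = 4.1708% − 5.5176% = -1.3468 pp.

-1.35 pp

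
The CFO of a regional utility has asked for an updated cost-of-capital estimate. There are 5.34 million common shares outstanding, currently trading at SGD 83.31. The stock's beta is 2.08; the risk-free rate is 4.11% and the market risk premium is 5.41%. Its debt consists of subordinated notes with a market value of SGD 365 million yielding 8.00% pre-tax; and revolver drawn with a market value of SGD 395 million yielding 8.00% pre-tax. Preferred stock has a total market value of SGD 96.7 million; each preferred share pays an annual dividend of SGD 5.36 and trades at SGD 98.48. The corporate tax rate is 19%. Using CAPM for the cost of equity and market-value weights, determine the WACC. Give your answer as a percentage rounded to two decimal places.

9.44%

Cost of equity via CAPM: Re = 4.11% + 2.08 × 5.41% = 15.3628%.
Cost of preferred: Rp = 5.36 / 98.48 = 5.4427%.
Market value of equity E = 83.31 × 5.34m = 444.8754m.
Total capital V = 444.8754 + 96.7 + 365 + 395 = 1301.5754.
Equity: weight = 444.8754/1301.5754 = 0.3418; cost = 15.3628%.
Preferred: weight = 96.7/1301.5754 = 0.0743; cost = 5.4427%.
Subordinated notes: weight = 365/1301.5754 = 0.2804; after-tax cost = 8% × (1 − 19%) = 6.4800%.
Revolver drawn: weight = 395/1301.5754 = 0.3035; after-tax cost = 8% × (1 − 19%) = 6.4800%.
WACC = 0.3418 × 15.3628% + 0.0743 × 5.4427% + 0.2804 × 6.4800% + 0.3035 × 6.4800% = 9.4391%.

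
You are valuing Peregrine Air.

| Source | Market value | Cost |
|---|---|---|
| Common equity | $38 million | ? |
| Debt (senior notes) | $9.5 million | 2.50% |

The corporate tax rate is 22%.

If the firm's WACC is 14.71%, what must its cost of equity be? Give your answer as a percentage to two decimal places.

Total capital V = 38 + 9.5 = 47.5.
Equity weight = 38/47.5 = 0.8000.
Senior notes weight = 9.5/47.5 = 0.2000.
Debt contribution = 0.2000 × 2.5% × (1 − 22%) = 0.3900%.
Required equity contribution = 14.71% − 0.3900% = 14.3200%.
Re = 14.3200% / 0.8000 = 17.9000%.

17.90%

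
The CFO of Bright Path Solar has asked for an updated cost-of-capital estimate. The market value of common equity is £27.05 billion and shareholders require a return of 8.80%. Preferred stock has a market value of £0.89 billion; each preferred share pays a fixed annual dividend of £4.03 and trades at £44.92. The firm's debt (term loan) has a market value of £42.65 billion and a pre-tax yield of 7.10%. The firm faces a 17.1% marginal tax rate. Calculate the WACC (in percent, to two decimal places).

Cost of preferred: Rp = 4.03 / 44.92 = 8.9715%.
Total capital V = 27.05 + 0.89 + 42.65 = 70.59.
Equity: weight = 27.05/70.59 = 0.3832; cost = 8.8%.
Preferred: weight = 0.89/70.59 = 0.0126; cost = 8.9715%.
Term loan: weight = 42.65/70.59 = 0.6042; after-tax cost = 7.1% × (1 − 17.1%) = 5.8859%.
WACC = 0.3832 × 8.8000% + 0.0126 × 8.9715% + 0.6042 × 5.8859% = 7.0415%.

7.04%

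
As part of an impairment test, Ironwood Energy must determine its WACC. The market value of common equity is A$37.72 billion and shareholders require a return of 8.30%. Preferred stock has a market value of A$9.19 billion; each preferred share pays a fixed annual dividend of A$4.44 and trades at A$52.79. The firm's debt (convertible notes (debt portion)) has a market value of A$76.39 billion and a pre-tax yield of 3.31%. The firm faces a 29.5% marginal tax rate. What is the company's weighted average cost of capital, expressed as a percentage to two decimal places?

Cost of preferred: Rp = 4.44 / 52.79 = 8.4107%.
Total capital V = 37.72 + 9.19 + 76.39 = 123.3.
Equity: weight = 37.72/123.3 = 0.3059; cost = 8.3%.
Preferred: weight = 9.19/123.3 = 0.0745; cost = 8.4107%.
Convertible notes (debt portion): weight = 76.39/123.3 = 0.6195; after-tax cost = 3.31% × (1 − 29.5%) = 2.3336%.
WACC = 0.3059 × 8.3000% + 0.0745 × 8.4107% + 0.6195 × 2.3336% = 4.6118%.

4.61%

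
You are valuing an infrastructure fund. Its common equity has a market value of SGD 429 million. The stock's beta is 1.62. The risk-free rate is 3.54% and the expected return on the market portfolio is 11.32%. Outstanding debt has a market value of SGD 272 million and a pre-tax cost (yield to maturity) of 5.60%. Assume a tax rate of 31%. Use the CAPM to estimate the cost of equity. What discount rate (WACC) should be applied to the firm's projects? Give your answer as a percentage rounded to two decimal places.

11.38%

Market risk premium = 11.32% − 3.54% = 7.78%.
Cost of equity via CAPM: Re = 3.54% + 1.62 × 7.78% = 16.1436%.
Total capital V = 429 + 272 = 701.
Equity: weight = 429/701 = 0.6120; cost = 16.1436%.
Debt: weight = 272/701 = 0.3880; after-tax cost = 5.6% × (1 − 31%) = 3.8640%.
WACC = 0.6120 × 16.1436% + 0.3880 × 3.8640% = 11.3789%.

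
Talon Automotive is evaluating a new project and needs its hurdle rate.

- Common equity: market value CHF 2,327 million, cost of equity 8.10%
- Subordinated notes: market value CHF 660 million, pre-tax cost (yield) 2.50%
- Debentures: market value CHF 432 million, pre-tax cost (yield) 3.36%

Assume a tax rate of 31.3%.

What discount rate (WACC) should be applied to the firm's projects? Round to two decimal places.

Total capital V = 2327 + 660 + 432 = 3419.
Equity: weight = 2327/3419 = 0.6806; cost = 8.1%.
Subordinated notes: weight = 660/3419 = 0.1930; after-tax cost = 2.5% × (1 − 31.3%) = 1.7175%.
Debentures: weight = 432/3419 = 0.1264; after-tax cost = 3.36% × (1 − 31.3%) = 2.3083%.
WACC = 0.6806 × 8.1000% + 0.1930 × 1.7175% + 0.1264 × 2.3083% = 6.1361%.

6.14%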